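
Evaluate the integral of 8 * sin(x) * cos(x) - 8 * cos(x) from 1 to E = -4*(-1 + sin(1))^2 + 4*(-1 + sin(E))^2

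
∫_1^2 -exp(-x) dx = -exp(-1) + exp(-2)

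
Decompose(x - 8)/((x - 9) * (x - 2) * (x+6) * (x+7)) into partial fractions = 5/(48*(x + 7)) - 7/(60*(x + 6)) + 1/(84*(x - 2)) + 1/(1680*(x - 9))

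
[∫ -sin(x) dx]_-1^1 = 0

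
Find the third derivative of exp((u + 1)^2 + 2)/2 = 4*u^3*exp(u^2 + 2*u + 3) + 12*u^2*exp(u^2 + 2*u + 3) + 18*u*exp(u^2 + 2*u + 3) + 10*exp(u^2 + 2*u + 3)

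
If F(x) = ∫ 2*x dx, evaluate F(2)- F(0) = 4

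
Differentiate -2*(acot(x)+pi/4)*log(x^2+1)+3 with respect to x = (-4*x*acot(x) - pi*x + 2*log(x^2 + 1))/(x^2 + 1)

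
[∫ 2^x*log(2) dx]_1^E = -2 + 2^E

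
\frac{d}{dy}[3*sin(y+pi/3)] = 3*cos(y + pi/3)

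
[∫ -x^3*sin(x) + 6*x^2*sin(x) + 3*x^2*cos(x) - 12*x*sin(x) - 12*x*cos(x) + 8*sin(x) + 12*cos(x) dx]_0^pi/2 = 8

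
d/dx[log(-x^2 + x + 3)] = (2*x - 1)/(x^2 - x - 3)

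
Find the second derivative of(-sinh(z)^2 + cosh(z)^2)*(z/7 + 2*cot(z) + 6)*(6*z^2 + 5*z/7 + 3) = 24*z^2*cot(z)^3 + 24*z^2*cot(z) + 20*z*cot(z)^3/7 - 48*z*cot(z)^2 + 20*z*cot(z)/7 - 300*z/7 + 12*cot(z)^3 - 20*cot(z)^2/7 + 36*cot(z) + 3398/49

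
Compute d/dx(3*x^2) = 6*x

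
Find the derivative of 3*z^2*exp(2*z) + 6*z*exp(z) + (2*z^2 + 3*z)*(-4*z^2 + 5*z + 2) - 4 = -32*z^3 + 6*z^2*exp(2*z) - 6*z^2 + 6*z*exp(2*z) + 6*z*exp(z) + 38*z + 6*exp(z) + 6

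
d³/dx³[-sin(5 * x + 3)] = 125*cos(5*x + 3)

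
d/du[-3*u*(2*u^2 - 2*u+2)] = -18*u^2 + 12*u - 6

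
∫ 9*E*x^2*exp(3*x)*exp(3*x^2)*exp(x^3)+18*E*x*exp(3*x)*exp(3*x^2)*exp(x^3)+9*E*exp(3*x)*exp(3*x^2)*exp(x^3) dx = 3*exp((x + 1)^3) + C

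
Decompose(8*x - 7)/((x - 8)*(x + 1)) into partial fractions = 5/(3*(x + 1)) + 19/(3*(x - 8))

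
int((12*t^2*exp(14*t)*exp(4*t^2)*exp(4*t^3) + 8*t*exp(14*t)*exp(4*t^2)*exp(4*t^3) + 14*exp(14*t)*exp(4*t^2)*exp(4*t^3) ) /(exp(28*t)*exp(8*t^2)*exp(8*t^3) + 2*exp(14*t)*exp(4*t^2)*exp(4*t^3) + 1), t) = exp(2*t*(2*t^2 + 2*t + 7))/(exp(2*t*(2*t^2 + 2*t + 7)) + 1) + C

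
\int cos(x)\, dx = sin(x) + C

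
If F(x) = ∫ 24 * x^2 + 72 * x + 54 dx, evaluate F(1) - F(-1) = 124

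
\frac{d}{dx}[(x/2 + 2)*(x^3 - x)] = 2*x^3 + 6*x^2 - x - 2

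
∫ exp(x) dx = exp(x) + C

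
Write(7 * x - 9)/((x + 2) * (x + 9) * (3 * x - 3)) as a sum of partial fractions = -12/(35*(x + 9)) + 23/(63*(x + 2)) - 1/(45*(x - 1))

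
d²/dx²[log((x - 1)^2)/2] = -1/(x^2 - 2*x + 1)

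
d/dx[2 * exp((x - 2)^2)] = 4*x*exp(x^2 - 4*x + 4) - 8*exp(x^2 - 4*x + 4)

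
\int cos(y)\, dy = sin(y) + C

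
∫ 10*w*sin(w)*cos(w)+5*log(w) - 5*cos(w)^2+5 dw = 5*w*(log(w) - cos(w)^2) + C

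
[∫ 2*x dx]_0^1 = 1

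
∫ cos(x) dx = sin(x) + C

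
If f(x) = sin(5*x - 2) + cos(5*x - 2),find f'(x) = 5*sqrt(2)*cos(5*x - 2 + pi/4)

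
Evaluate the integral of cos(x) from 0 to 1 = sin(1)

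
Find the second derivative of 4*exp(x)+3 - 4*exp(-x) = (4*exp(2*x) - 4)*exp(-x)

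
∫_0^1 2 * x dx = 1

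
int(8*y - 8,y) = 4*y^2 - 8*y + C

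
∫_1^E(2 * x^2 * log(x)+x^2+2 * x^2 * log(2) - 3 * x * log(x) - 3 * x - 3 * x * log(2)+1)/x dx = (-3*E + 1 + exp(2))*log(2*E) + log(2)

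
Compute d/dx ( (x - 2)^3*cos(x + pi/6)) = (x - 2)^2*(-x*sin(x + pi/6) + 2*sin(x + pi/6) + 3*cos(x + pi/6))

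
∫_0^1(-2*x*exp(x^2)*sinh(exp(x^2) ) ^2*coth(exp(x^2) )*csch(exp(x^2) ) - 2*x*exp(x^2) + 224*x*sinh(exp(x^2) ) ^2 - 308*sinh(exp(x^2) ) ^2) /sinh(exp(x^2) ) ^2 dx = -196 - coth(1) - csch(1) + csch(E) + coth(E)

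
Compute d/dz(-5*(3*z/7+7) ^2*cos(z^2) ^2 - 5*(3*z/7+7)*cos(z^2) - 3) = 90*z^3*sin(2*z^2)/49 + 30*z^2*sin(z^2)/7 + 60*z^2*sin(2*z^2) + 70*z*sin(z^2) + 490*z*sin(2*z^2) - 90*z*cos(z^2)^2/49 - 30*cos(z^2)^2 - 15*cos(z^2)/7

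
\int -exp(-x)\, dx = exp(-x) + C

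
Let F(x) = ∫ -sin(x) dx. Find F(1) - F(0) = -1 + cos(1)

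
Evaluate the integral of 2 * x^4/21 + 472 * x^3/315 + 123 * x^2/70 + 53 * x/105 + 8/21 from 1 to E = -508/315 + 2*(E/3 + exp(2)/5)*(E/4 + 4 + exp(3)/3 + 6*exp(2))/7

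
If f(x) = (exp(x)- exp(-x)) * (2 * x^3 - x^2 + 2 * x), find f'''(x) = (2*x^3*exp(2*x) + 2*x^3 + 17*x^2*exp(2*x) - 19*x^2 + 32*x*exp(2*x) + 44*x + 12*exp(2*x) - 24)*exp(-x)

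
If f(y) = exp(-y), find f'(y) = -exp(-y)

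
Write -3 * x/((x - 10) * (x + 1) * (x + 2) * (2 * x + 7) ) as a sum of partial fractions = -28/(135*(2*x + 7)) + 1/(6*(x + 2)) - 3/(55*(x + 1)) - 5/(594*(x - 10))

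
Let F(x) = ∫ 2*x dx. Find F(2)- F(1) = 3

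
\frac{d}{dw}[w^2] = 2*w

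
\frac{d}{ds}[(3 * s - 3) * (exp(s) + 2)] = 3*s*exp(s) + 6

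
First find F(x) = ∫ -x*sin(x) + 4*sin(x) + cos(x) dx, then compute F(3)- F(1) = -cos(3) + 3*cos(1)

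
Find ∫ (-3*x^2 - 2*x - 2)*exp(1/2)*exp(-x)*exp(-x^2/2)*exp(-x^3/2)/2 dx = exp(-x^3/2 - x^2/2 - x + 1/2) + C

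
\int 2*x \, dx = x^2 + C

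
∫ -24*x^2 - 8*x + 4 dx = -8*x^3 - 4*x^2 + 4*x + C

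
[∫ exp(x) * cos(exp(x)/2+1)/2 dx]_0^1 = -sin(3/2) + sin(1 + E/2)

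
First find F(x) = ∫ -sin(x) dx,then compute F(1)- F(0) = -1 + cos(1)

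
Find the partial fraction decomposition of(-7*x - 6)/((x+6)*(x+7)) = -43/(x + 7) + 36/(x + 6)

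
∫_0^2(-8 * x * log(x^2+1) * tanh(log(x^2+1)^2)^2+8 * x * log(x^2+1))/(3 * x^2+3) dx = 2*tanh(log(5)^2)/3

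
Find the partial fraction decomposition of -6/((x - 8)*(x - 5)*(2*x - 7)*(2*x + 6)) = -8/(117*(2*x - 7)) + 3/(1144*(x + 3)) + 1/(24*(x - 5)) - 1/(99*(x - 8))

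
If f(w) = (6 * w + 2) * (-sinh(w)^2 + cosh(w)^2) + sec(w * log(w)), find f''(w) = (-w*log(w)^2 + 2*w*log(w)^2/cos(w*log(w))^2 - 2*w*log(w) + 4*w*log(w)/cos(w*log(w))^2 - w + 2*w/cos(w*log(w))^2 + sin(w*log(w))/cos(w*log(w)))/(w*cos(w*log(w)))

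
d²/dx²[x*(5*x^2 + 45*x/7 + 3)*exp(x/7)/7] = 5*x^3*exp(x/7)/343 + 1515*x^2*exp(x/7)/2401 + 1653*x*exp(x/7)/343 + 96*exp(x/7)/49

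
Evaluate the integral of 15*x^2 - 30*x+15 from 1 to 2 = 5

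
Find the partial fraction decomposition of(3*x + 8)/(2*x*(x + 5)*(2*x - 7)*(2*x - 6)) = 37/(119*(2*x - 7)) + 7/(2720*(x + 5)) - 17/(96*(x - 3)) + 2/(105*x)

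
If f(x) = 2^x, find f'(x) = 2^x*log(2)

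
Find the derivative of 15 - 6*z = -6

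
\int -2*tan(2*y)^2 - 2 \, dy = -tan(2*y) + C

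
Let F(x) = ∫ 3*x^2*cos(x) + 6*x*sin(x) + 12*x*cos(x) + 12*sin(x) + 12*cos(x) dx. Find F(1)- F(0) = 27*sin(1)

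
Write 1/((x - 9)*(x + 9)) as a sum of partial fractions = -1/(18*(x + 9)) + 1/(18*(x - 9))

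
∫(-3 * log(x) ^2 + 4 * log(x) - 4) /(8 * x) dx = (-log(x)^2 + 2*log(x) - 4)*log(x)/8 + C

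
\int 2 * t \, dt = t^2 + C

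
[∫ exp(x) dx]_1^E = -E + exp(E)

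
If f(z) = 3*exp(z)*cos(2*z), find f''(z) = -3*(4*sin(2*z) + 3*cos(2*z))*exp(z)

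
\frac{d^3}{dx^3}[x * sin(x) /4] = -x*cos(x)/4 - 3*sin(x)/4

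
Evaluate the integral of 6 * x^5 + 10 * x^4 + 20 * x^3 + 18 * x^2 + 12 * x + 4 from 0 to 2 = 288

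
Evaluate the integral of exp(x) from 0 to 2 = -1 + exp(2)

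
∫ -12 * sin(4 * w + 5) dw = 3*cos(4*w + 5) + C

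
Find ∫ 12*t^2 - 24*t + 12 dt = 4*t^3 - 12*t^2 + 12*t + C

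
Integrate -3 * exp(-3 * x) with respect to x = exp(-3*x) + C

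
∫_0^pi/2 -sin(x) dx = -1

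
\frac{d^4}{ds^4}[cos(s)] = cos(s)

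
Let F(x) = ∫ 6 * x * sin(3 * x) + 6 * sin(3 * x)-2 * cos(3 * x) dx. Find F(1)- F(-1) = -4*cos(3)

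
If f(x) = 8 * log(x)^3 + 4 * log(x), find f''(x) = (-24*log(x)^2 + 48*log(x) - 4)/x^2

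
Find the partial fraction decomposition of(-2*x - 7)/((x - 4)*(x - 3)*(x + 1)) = -1/(4*(x + 1)) + 13/(4*(x - 3)) - 3/(x - 4)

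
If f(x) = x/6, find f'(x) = 1/6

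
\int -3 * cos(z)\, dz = -3*sin(z) + C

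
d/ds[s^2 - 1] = 2*s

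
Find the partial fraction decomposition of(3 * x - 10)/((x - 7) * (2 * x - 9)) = -7/(5*(2*x - 9)) + 11/(5*(x - 7))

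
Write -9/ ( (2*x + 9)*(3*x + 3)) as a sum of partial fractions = 6/(7*(2*x + 9)) - 3/(7*(x + 1))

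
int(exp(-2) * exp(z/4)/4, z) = exp(z/4 - 2) + C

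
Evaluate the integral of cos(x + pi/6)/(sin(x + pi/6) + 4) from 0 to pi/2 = -log(9/2) + log(sqrt(3)/2 + 4)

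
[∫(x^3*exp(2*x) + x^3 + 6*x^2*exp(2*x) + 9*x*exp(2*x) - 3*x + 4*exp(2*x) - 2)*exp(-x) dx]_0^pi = (1 + pi)^3*(-exp(-pi) + exp(pi))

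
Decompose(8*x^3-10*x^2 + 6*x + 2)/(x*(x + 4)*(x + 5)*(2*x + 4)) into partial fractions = 213/(5*(x + 5)) - 347/(8*(x + 4)) + 19/(4*(x + 2)) + 1/(40*x)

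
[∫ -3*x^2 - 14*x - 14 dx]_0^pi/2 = (-3 - pi/2)*(-2 + (pi/2 + 2)^2) + 6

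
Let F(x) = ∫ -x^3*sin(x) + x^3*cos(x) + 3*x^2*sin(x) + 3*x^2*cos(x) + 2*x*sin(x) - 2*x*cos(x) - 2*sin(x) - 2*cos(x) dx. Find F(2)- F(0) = 4*cos(2) + 4*sin(2)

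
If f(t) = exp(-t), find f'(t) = -exp(-t)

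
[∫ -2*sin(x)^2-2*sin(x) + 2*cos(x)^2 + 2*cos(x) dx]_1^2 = -(cos(1) + sin(1) + 1)^2 + (cos(2) + sin(2) + 1)^2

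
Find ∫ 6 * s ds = 3*s^2 + C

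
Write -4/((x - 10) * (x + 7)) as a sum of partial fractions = 4/(17*(x + 7)) - 4/(17*(x - 10))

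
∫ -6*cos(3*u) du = -2*sin(3*u) + C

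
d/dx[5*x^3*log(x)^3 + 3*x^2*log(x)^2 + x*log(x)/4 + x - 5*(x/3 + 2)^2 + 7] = 15*x^2*log(x)^3 + 15*x^2*log(x)^2 + 6*x*log(x)^2 + 6*x*log(x) - 10*x/9 + log(x)/4 - 65/12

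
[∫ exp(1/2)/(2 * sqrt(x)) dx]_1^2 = -exp(1/2) + sqrt(2)*exp(1/2)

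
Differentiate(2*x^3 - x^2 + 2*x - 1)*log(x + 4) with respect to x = (6*x^3*log(x + 4) + 2*x^3 + 22*x^2*log(x + 4) - x^2 - 6*x*log(x + 4) + 2*x + 8*log(x + 4) - 1)/(x + 4)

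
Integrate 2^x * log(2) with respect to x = 2^x + C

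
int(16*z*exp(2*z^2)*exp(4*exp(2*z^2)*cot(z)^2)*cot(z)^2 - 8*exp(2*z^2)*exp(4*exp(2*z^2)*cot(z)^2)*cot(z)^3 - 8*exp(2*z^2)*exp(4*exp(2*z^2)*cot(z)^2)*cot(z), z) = exp(4*exp(2*z^2)*cot(z)^2) + C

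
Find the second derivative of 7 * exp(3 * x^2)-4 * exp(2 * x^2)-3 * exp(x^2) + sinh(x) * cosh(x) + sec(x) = 252*x^2*exp(3*x^2) - 64*x^2*exp(2*x^2) - 12*x^2*exp(x^2) + 42*exp(3*x^2) - 16*exp(2*x^2) - 6*exp(x^2) + 2*sinh(2*x) - 1/cos(x) + 2/cos(x)^3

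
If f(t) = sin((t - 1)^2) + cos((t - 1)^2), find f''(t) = -4*sqrt(2)*t^2*sin(t^2 - 2*t + pi/4 + 1) + 8*sqrt(2)*t*sin(t^2 - 2*t + pi/4 + 1) - 6*sin(t^2 - 2*t + 1) - 2*cos(t^2 - 2*t + 1)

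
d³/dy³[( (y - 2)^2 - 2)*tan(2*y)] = 48*y^2*tan(2*y)^4 + 64*y^2*tan(2*y)^2 + 16*y^2 - 192*y*tan(2*y)^4 + 48*y*tan(2*y)^3 - 256*y*tan(2*y)^2 + 48*y*tan(2*y) - 64*y + 96*tan(2*y)^4 - 96*tan(2*y)^3 + 140*tan(2*y)^2 - 96*tan(2*y) + 44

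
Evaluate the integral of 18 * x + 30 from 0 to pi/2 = -25 + (-5 - 3*pi/2)^2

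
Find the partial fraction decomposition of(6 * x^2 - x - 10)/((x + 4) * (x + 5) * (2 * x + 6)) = 145/(4*(x + 5)) - 45/(x + 4) + 47/(4*(x + 3))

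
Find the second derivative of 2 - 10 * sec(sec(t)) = -10*(sin(t)^2*sin(1/cos(t))^2/(cos(t)*cos(1/cos(t))) + sin(t)^2*sin(1/cos(t)) + sin(t)^2/(cos(t)*cos(1/cos(t))) + sin(1/cos(t)))/(cos(t)^3*cos(1/cos(t))^2)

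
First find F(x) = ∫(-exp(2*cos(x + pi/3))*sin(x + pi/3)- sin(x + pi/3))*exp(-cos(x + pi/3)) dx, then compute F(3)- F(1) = -exp(-cos(pi/3 + 3)) - exp(cos(1 + pi/3)) + exp(cos(pi/3 + 3)) + exp(-cos(1 + pi/3))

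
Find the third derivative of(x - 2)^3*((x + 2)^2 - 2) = 60*x^2 - 48*x - 60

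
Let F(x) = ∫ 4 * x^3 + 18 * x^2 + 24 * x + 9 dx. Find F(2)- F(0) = 130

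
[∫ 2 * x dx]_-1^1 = 0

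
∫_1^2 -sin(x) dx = -cos(1) + cos(2)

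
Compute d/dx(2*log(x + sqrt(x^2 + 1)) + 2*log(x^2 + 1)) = (6*x^3 + 6*x^2*sqrt(x^2 + 1) + 6*x + 2*sqrt(x^2 + 1))/(x^4 + x^3*sqrt(x^2 + 1) + 2*x^2 + x*sqrt(x^2 + 1) + 1)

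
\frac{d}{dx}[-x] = -1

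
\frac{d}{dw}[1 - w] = -1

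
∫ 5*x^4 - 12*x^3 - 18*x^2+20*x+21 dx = x^5 - 3*x^4 - 6*x^3 + 10*x^2 + 21*x + C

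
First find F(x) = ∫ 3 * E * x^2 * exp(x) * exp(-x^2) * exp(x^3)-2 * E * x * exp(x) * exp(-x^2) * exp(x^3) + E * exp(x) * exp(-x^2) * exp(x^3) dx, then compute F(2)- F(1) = -exp(2) + exp(7)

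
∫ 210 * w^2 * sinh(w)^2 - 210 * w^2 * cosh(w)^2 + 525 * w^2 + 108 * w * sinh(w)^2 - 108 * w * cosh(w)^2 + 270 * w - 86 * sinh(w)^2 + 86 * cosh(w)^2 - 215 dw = 105*w^3 + 81*w^2 - 129*w + C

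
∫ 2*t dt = t^2 + C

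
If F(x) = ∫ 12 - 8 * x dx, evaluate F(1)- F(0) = 8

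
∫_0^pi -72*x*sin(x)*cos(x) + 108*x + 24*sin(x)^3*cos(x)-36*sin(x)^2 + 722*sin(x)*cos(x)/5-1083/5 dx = -216 - 3*pi/5 + 6*(6 - 3*pi)^2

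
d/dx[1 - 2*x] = -2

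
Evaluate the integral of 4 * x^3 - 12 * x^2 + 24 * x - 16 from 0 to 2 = 0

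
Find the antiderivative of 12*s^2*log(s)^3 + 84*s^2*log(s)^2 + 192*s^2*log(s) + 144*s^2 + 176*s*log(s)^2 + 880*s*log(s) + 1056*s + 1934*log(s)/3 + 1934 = 2*s*log(s)/3 + 4*s/3 + 4*(s*log(s) + 2*s + 7)^3 + 4*(s*log(s) + 2*s + 7)^2 + C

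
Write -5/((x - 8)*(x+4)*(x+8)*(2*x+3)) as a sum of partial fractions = 8/(247*(2*x + 3)) + 5/(832*(x + 8)) - 1/(48*(x + 4)) - 5/(3648*(x - 8))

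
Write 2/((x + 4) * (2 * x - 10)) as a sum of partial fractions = -1/(9*(x + 4)) + 1/(9*(x - 5))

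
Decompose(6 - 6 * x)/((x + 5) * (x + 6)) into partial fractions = -42/(x + 6) + 36/(x + 5)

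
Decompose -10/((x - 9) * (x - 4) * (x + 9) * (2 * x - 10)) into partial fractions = 5/(3276*(x + 9)) - 1/(13*(x - 4)) + 5/(56*(x - 5)) - 1/(72*(x - 9))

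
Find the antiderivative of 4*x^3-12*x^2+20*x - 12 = x^4 - 4*x^3 + 10*x^2 - 12*x + C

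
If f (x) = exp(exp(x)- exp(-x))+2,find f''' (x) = (exp(exp(x) - exp(-x)) - 3*exp(x + exp(x) - exp(-x)) + 4*exp(2*x + exp(x) - exp(-x)) + 4*exp(4*x + exp(x) - exp(-x)) + 3*exp(5*x + exp(x) - exp(-x)) + exp(6*x + exp(x) - exp(-x)))*exp(-3*x)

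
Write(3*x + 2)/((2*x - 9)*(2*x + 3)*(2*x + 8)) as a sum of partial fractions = 1/(24*(2*x + 3)) + 31/(408*(2*x - 9)) - 1/(17*(x + 4))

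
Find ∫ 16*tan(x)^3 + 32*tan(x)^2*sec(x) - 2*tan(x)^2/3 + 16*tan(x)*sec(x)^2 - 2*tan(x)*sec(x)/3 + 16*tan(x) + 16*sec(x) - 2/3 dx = 8*(tan(x) + sec(x))^2 - 2*tan(x)/3 - 2*sec(x)/3 + C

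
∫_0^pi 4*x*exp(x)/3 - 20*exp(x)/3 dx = 2*(-4 + 2*pi/3)*exp(pi) + 8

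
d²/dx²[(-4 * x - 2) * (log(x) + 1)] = (2 - 4*x)/x^2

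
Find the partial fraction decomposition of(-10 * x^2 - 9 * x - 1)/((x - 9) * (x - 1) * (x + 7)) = -107/(32*(x + 7)) + 5/(16*(x - 1)) - 223/(32*(x - 9))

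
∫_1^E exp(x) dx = -E + exp(E)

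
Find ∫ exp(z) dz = exp(z) + C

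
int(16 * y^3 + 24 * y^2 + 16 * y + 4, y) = 4*y^4 + 8*y^3 + 8*y^2 + 4*y + C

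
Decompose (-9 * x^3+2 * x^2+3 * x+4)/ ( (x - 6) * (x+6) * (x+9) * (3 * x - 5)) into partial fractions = 183/(2392*(3*x - 5)) - 335/(72*(x + 9)) + 1001/(414*(x + 6)) - 185/(234*(x - 6))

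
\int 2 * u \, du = u^2 + C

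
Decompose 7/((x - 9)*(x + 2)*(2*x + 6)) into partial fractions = 7/(24*(x + 3)) - 7/(22*(x + 2)) + 7/(264*(x - 9))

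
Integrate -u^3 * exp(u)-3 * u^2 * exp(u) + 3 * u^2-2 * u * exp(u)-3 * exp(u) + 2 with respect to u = (1 - exp(u))*(u^3 + 2*u + 1) + C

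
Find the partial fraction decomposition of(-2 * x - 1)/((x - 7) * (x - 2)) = 1/(x - 2) - 3/(x - 7)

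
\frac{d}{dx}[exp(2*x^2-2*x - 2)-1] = (4*x - 2)*exp(2*x^2 - 2*x - 2)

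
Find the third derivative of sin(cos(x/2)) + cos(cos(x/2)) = sqrt(2)*(sin(x/2)^2*cos(cos(x/2) + pi/4) - 3*sin(cos(x/2) + pi/4)*cos(x/2) + cos(cos(x/2) + pi/4))*sin(x/2)/8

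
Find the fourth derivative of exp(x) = exp(x)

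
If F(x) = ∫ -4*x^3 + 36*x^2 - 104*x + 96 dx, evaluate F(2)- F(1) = 9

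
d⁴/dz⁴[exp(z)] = exp(z)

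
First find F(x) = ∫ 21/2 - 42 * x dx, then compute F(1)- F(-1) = 21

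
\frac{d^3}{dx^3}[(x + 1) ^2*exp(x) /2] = x^2*exp(x)/2 + 4*x*exp(x) + 13*exp(x)/2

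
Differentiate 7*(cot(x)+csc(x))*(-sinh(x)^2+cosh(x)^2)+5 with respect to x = -7*(cos(x) + 1)/sin(x)^2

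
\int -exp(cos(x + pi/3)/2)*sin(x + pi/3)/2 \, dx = exp(cos(x + pi/3)/2) + C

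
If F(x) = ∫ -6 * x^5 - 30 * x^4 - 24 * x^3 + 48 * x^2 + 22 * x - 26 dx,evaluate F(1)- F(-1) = -32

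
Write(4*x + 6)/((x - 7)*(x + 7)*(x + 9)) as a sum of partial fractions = -15/(16*(x + 9)) + 11/(14*(x + 7)) + 17/(112*(x - 7))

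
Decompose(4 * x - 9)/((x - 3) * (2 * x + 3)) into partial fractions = 10/(3*(2*x + 3)) + 1/(3*(x - 3))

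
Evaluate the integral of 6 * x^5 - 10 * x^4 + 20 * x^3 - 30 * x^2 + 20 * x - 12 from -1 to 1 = -48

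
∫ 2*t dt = t^2 + C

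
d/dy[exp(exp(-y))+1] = -exp(-y + exp(-y))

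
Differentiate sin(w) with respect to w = cos(w)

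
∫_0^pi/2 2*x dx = pi^2/4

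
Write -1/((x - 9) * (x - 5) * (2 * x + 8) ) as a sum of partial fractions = -1/(234*(x + 4)) + 1/(72*(x - 5)) - 1/(104*(x - 9))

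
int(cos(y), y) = sin(y) + C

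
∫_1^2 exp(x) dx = -E + exp(2)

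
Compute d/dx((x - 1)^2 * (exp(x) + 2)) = x^2*exp(x) + 4*x - exp(x) - 4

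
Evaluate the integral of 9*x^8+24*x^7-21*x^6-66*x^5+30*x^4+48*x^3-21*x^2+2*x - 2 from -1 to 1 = -10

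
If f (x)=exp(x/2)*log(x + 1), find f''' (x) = (x^3*exp(x/2)*log(x + 1) + 3*x^2*exp(x/2)*log(x + 1) + 6*x^2*exp(x/2) + 3*x*exp(x/2)*log(x + 1) + exp(x/2)*log(x + 1) + 10*exp(x/2))/(8*x^3 + 24*x^2 + 24*x + 8)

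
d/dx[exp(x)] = exp(x)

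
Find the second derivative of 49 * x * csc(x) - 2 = 49*(-x + 2*x/sin(x)^2 - 2*cos(x)/sin(x))/sin(x)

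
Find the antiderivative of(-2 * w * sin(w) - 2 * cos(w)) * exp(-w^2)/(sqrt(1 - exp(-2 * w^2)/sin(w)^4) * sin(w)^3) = acsc(exp(w^2)*sin(w)^2) + C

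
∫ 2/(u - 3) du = log(3*(u - 3)^2) + C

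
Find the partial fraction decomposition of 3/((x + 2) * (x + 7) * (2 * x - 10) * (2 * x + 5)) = 4/(45*(2*x + 5)) - 1/(360*(x + 7)) - 3/(70*(x + 2)) + 1/(840*(x - 5))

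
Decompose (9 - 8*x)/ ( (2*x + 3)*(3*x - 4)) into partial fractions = -5/(17*(3*x - 4)) - 42/(17*(2*x + 3))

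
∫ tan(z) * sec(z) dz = sec(z) + C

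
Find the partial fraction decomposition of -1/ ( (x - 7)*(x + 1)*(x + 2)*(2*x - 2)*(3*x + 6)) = 13/(1458*(x + 2)) + 1/(162*(x + 2)^2) - 1/(96*(x + 1)) + 1/(648*(x - 1)) - 1/(23328*(x - 7))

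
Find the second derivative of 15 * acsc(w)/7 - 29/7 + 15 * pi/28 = (30*w^2 - 15)/(7*w^5*sqrt(1 - 1/w^2) - 7*w^3*sqrt(1 - 1/w^2))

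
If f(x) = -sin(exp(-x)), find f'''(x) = (exp(2*x)*cos(exp(-x)) - 3*exp(x)*sin(exp(-x)) - cos(exp(-x)))*exp(-3*x)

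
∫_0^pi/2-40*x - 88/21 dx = -5*pi^2 - 44*pi/21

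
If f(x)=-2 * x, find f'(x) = -2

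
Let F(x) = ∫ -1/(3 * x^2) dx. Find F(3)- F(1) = -2/9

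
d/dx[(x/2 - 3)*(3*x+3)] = 3*x - 15/2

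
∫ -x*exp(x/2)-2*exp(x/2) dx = -2*x*exp(x/2) + C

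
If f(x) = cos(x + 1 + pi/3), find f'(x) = -sin(x + 1 + pi/3)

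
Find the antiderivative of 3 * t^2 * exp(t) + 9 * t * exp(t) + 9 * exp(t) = 3*(t^2 + t + 2)*exp(t) + C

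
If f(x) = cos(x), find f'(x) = -sin(x)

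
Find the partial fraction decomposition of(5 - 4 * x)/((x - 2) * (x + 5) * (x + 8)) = 37/(30*(x + 8)) - 25/(21*(x + 5)) - 3/(70*(x - 2))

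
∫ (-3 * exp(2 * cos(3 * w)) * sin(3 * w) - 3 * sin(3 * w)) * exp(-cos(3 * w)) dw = 2*sinh(cos(3*w)) + C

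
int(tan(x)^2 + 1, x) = tan(x) + C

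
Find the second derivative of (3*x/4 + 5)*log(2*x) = (3*x - 20)/(4*x^2)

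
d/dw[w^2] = 2*w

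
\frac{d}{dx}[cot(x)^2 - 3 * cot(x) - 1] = (3 - 2*cos(x)/sin(x))/sin(x)^2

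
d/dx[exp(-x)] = -exp(-x)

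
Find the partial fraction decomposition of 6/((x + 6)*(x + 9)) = -2/(x + 9) + 2/(x + 6)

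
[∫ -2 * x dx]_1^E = 1 - exp(2)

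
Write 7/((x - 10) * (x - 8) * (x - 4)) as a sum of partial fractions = 7/(24*(x - 4)) - 7/(8*(x - 8)) + 7/(12*(x - 10))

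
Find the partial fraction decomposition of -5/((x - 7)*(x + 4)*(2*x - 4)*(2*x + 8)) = -85/(17424*(x + 4)) - 5/(264*(x + 4)^2) + 1/(144*(x - 2)) - 1/(484*(x - 7))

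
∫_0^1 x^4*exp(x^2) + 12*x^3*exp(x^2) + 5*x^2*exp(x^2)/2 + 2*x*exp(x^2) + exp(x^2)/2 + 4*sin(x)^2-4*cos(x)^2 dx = -2*sin(2) + 5 + 2*E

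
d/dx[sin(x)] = cos(x)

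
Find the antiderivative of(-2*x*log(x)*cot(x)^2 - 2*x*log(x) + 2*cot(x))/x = 2*log(x)*cot(x) + C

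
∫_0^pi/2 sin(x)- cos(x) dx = 0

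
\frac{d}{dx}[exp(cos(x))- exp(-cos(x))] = -(exp(cos(x)) + exp(-cos(x)))*sin(x)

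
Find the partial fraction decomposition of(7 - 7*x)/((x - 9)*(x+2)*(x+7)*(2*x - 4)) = -7/(180*(x + 7)) + 21/(440*(x + 2)) + 1/(72*(x - 2)) - 1/(44*(x - 9))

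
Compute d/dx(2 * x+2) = 2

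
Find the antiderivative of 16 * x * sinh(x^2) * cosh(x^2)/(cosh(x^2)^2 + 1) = 4*log(cosh(x^2)^2 + 1) + C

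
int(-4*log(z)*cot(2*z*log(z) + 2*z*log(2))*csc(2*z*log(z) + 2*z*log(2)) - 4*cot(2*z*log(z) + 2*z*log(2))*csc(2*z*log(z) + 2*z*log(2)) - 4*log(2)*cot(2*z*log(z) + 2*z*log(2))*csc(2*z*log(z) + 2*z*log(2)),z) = 2*csc(2*z*log(2*z)) + C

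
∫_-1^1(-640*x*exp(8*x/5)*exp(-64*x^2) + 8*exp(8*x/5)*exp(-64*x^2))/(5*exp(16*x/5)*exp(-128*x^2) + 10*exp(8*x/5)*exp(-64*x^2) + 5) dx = -exp(-328/5)/(exp(-328/5) + 1) + exp(-312/5)/(exp(-312/5) + 1)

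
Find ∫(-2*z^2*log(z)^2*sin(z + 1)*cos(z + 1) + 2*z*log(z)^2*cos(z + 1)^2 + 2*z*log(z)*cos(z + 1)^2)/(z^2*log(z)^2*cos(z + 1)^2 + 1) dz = log(z^2*log(z)^2*cos(z + 1)^2 + 1) + C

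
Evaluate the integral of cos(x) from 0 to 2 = sin(2)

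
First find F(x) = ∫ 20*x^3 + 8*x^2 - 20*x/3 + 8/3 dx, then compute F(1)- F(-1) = 32/3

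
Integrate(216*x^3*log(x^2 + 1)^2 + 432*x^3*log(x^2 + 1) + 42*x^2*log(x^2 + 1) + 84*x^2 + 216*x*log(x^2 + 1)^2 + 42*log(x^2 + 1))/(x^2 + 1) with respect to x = 6*x*(18*x*log(x^2 + 1) + 7)*log(x^2 + 1) + C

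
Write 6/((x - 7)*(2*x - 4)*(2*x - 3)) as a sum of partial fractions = 12/(11*(2*x - 3)) - 3/(5*(x - 2)) + 3/(55*(x - 7))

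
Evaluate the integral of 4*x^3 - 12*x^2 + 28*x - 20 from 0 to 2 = 0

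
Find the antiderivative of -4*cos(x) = -4*sin(x) + C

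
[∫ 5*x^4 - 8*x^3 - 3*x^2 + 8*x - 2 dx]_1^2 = 4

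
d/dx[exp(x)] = exp(x)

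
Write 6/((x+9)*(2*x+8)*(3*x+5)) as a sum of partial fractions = 27/(154*(3*x + 5)) + 3/(110*(x + 9)) - 3/(35*(x + 4))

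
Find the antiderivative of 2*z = z^2 + C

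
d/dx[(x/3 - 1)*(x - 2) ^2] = x^2 - 14*x/3 + 16/3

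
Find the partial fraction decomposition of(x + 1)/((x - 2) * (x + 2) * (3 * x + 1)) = -6/(35*(3*x + 1)) - 1/(20*(x + 2)) + 3/(28*(x - 2))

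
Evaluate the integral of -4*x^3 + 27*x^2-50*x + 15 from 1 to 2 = -12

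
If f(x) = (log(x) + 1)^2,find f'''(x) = (4*log(x) - 2)/x^3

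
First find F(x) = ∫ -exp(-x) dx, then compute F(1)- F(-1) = -E + exp(-1)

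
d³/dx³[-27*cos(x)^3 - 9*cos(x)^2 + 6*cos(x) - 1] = 3*(243*sin(x)^2 - 24*cos(x) - 187)*sin(x)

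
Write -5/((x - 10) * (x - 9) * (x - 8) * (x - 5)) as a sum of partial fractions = 1/(12*(x - 5)) - 5/(6*(x - 8)) + 5/(4*(x - 9)) - 1/(2*(x - 10))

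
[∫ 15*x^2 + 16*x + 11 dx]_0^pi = 6 + (-2 + 5*pi)*(2 + (1 + pi)^2)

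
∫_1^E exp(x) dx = -E + exp(E)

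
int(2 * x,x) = x^2 + C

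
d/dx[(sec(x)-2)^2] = 2*(-2 + 1/cos(x))*sin(x)/cos(x)^2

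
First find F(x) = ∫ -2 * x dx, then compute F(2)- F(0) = -4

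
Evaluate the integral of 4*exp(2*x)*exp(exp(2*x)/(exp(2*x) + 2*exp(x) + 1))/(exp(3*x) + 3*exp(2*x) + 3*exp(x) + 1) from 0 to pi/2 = -2*exp(1/4) + 2*exp(exp(pi)/(1 + exp(pi/2))^2)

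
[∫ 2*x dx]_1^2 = 3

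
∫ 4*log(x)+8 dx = 4*x*(log(x) + 1) + C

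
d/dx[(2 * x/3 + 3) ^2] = 8*x/9 + 4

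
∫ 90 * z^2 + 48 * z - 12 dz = 30*z^3 + 24*z^2 - 12*z + C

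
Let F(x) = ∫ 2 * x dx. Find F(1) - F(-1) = 0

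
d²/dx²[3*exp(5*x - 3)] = 75*exp(5*x - 3)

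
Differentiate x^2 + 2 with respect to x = 2*x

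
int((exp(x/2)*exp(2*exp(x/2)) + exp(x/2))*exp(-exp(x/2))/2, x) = 2*sinh(exp(x/2)) + C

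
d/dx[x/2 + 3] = 1/2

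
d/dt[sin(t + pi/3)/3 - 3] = cos(t + pi/3)/3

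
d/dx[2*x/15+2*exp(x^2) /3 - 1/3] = 4*x*exp(x^2)/3 + 2/15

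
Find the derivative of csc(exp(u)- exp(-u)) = -(exp(2*u) + 1)*exp(-u)*cos(exp(u) - exp(-u))/sin(exp(u) - exp(-u))^2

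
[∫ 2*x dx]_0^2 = 4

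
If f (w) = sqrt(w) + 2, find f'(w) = 1/(2*sqrt(w))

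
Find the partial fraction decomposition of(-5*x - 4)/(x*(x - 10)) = -27/(5*(x - 10)) + 2/(5*x)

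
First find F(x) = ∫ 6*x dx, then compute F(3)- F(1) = 24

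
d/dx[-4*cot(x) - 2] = 4/sin(x)^2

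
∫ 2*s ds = s^2 + C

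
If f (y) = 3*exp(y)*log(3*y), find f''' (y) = (3*y^3*exp(y)*log(y) + 3*y^3*exp(y)*log(3) + 9*y^2*exp(y) - 9*y*exp(y) + 6*exp(y))/y^3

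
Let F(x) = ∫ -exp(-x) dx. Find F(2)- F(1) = -exp(-1) + exp(-2)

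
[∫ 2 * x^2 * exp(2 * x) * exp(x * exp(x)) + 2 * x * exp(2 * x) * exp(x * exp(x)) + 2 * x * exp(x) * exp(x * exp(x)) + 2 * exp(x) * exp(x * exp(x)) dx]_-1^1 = 2*exp(-1 - exp(-1)) + 2*exp(1 + E)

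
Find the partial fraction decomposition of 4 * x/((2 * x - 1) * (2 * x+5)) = 5/(3*(2*x + 5)) + 1/(3*(2*x - 1))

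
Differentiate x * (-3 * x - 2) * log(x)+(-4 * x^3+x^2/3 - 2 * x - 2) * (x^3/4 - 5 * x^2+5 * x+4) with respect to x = -6*x^5 + 1205*x^4/12 - 266*x^3/3 - 29*x^2/2 - 6*x*log(x) - x/3 - 2*log(x) - 20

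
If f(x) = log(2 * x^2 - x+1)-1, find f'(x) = (4*x - 1)/(2*x^2 - x + 1)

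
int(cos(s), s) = sin(s) + C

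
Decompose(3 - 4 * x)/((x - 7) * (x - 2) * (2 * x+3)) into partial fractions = 36/(119*(2*x + 3)) + 1/(7*(x - 2)) - 5/(17*(x - 7))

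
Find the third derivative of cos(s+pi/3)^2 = 4*cos(2*s + pi/6)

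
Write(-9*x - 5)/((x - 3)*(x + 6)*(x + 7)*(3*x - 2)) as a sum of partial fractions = 297/(3220*(3*x - 2)) - 29/(115*(x + 7)) + 49/(180*(x + 6)) - 16/(315*(x - 3))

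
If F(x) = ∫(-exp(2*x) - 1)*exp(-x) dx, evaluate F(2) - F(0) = -exp(2) + exp(-2)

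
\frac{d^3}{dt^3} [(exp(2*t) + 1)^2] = 64*exp(4*t) + 16*exp(2*t)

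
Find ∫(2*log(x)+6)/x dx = (log(x) + 3)^2 + C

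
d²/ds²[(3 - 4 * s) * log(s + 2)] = (-4*s - 19)/(s^2 + 4*s + 4)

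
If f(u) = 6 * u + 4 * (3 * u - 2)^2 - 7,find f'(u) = 72*u - 42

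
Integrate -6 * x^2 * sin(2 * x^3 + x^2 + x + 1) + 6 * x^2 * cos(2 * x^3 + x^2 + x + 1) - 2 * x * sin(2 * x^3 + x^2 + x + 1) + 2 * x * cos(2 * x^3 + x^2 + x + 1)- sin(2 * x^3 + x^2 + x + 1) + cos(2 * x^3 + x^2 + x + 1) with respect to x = sin(2*x^3 + x^2 + x + 1) + cos(2*x^3 + x^2 + x + 1) + C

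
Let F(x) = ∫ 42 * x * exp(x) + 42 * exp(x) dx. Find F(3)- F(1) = -42*E + 126*exp(3)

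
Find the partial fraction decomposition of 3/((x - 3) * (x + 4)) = -3/(7*(x + 4)) + 3/(7*(x - 3))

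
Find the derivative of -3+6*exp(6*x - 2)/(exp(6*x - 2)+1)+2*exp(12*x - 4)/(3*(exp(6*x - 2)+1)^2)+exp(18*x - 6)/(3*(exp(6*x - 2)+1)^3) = (36*exp(6*x - 2) + 80*exp(12*x - 4) + 50*exp(18*x - 6))/(exp(-8)*exp(24*x) + 4*exp(-6)*exp(18*x) + 6*exp(-4)*exp(12*x) + 4*exp(-2)*exp(6*x) + 1)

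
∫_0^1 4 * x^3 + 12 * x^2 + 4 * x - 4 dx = 3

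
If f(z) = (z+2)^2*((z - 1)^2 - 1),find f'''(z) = 24*z + 12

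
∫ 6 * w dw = 3*w^2 + C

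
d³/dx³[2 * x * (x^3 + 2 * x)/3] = 16*x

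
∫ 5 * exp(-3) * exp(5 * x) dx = exp(5*x - 3) + C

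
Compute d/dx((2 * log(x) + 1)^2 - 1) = (8*log(x) + 4)/x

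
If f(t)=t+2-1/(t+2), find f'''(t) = 6/(t^4 + 8*t^3 + 24*t^2 + 32*t + 16)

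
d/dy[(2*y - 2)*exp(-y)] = (4 - 2*y)*exp(-y)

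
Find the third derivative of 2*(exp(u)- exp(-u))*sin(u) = 4*sqrt(2)*(exp(2*u)*cos(u + pi/4) - sin(u + pi/4))*exp(-u)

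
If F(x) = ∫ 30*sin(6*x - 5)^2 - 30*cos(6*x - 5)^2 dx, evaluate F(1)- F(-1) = -5*sin(2)/2 - 5*sin(22)/2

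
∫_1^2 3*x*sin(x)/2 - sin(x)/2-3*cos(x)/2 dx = cos(1) - 5*cos(2)/2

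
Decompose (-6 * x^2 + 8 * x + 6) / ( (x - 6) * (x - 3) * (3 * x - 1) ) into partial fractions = 9/(17*(3*x - 1)) + 1/(x - 3) - 54/(17*(x - 6))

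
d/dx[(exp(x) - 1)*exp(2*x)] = 3*exp(3*x) - 2*exp(2*x)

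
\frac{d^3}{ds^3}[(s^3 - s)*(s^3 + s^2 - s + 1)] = 120*s^3 + 60*s^2 - 48*s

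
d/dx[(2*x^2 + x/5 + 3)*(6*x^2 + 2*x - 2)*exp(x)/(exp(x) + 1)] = (60*x^4*exp(x) + 240*x^3*exp(2*x) + 266*x^3*exp(x) + 78*x^2*exp(2*x) + 150*x^2*exp(x) + 144*x*exp(2*x) + 172*x*exp(x) + 28*exp(2*x) - 2*exp(x))/(5*exp(2*x) + 10*exp(x) + 5)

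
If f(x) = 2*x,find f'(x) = 2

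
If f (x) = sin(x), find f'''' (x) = sin(x)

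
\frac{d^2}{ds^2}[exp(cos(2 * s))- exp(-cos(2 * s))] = (4*exp(2*cos(2*s))*sin(2*s)^2 - 4*exp(2*cos(2*s))*cos(2*s) - 4*sin(2*s)^2 - 4*cos(2*s))*exp(-cos(2*s))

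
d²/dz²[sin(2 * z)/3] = -4*sin(2*z)/3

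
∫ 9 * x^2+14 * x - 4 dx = 3*x^3 + 7*x^2 - 4*x + C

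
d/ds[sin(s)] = cos(s)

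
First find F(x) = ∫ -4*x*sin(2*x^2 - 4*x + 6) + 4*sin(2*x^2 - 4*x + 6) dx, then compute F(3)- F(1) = -cos(4) + cos(12)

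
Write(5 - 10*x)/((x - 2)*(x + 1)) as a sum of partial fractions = -5/(x + 1) - 5/(x - 2)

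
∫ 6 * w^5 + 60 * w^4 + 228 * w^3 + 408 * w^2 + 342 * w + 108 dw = w^6 + 12*w^5 + 57*w^4 + 136*w^3 + 171*w^2 + 108*w + C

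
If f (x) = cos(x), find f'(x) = -sin(x)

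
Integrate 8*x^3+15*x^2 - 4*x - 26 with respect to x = 2*x^4 + 5*x^3 - 2*x^2 - 26*x + C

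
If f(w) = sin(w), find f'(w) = cos(w)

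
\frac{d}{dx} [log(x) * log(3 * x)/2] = (2*log(x) + log(3))/(2*x)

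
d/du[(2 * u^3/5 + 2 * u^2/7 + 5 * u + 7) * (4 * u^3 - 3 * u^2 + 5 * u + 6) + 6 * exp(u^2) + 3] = 48*u^5/5 - 2*u^4/7 + 592*u^3/7 + 1767*u^2/35 + 12*u*exp(u^2) + 80*u/7 + 65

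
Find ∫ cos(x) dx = sin(x) + C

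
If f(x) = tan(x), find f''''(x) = 24*tan(x)^5 + 40*tan(x)^3 + 16*tan(x)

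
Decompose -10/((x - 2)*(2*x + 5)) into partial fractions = 20/(9*(2*x + 5)) - 10/(9*(x - 2))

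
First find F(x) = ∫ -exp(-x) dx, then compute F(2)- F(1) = -exp(-1) + exp(-2)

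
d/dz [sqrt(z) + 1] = 1/(2*sqrt(z))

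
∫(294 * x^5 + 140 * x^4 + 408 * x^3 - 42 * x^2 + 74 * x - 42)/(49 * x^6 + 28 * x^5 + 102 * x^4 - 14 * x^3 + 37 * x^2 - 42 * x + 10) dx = log((7*x^3 + 2*x^2 + 7*x - 3)^2 + 1) + C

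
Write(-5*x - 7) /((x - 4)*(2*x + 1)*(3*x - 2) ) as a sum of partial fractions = 93/(70*(3*x - 2)) - 2/(7*(2*x + 1)) - 3/(10*(x - 4))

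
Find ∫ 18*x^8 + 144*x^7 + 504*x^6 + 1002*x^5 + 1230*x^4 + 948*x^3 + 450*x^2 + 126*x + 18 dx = 2*x^9 + 18*x^8 + 72*x^7 + 167*x^6 + 246*x^5 + 237*x^4 + 150*x^3 + 63*x^2 + 18*x + C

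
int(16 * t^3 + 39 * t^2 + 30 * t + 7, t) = 4*t^4 + 13*t^3 + 15*t^2 + 7*t + C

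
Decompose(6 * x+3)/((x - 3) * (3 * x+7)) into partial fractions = 33/(16*(3*x + 7)) + 21/(16*(x - 3))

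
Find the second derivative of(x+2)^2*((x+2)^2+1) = 12*x^2 + 48*x + 50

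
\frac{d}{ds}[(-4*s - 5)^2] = 32*s + 40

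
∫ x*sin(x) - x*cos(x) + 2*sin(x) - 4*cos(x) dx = -sqrt(2)*(x + 3)*sin(x + pi/4) + C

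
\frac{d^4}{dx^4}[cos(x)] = cos(x)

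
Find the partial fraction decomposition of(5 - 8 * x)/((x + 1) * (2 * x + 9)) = -82/(7*(2*x + 9)) + 13/(7*(x + 1))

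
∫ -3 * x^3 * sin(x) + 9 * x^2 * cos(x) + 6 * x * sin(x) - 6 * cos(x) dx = 3*x*(x^2 - 2)*cos(x) + C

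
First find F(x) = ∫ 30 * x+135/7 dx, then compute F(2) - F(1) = 450/7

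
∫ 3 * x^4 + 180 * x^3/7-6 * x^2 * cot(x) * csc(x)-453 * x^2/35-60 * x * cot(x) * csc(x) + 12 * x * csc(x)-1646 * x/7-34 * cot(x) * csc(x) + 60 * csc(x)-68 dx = (3*x^2 + 30*x + 17)*(7*x^3 + 5*x^2 - 140*x + 70*csc(x))/35 + C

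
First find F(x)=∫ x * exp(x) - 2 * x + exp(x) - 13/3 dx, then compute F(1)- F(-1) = -26/3 + exp(-1) + E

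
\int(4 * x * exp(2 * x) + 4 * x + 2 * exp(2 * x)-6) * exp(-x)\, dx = 4*(2*x - 1)*sinh(x) + C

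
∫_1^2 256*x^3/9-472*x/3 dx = -388/3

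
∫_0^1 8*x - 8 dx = -4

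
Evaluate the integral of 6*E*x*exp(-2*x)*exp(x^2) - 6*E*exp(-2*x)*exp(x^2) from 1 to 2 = -3 + 3*E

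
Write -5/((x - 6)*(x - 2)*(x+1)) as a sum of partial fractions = -5/(21*(x + 1)) + 5/(12*(x - 2)) - 5/(28*(x - 6))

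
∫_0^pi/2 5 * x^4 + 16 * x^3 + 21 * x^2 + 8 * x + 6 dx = (2 + (pi/2 + 2)^2)*(pi/2 + pi^3/8)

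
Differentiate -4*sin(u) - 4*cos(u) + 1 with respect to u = 4*sin(u) - 4*cos(u)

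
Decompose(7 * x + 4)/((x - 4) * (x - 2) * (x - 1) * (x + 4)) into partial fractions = 1/(10*(x + 4)) + 11/(15*(x - 1)) - 3/(2*(x - 2)) + 2/(3*(x - 4))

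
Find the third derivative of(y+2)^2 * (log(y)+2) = (2*y^2 - 4*y + 8)/y^3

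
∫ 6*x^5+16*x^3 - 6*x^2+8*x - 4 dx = x^6 + 4*x^4 - 2*x^3 + 4*x^2 - 4*x + C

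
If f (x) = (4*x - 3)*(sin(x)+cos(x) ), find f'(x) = -4*x*sin(x) + 4*x*cos(x) + 7*sin(x) + cos(x)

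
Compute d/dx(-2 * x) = -2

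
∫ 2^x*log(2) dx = 2^x + C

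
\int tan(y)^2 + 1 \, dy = tan(y) + C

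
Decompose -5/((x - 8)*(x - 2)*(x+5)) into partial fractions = -5/(91*(x + 5)) + 5/(42*(x - 2)) - 5/(78*(x - 8))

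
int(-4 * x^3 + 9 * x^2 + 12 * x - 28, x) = -x^4 + 3*x^3 + 6*x^2 - 28*x + C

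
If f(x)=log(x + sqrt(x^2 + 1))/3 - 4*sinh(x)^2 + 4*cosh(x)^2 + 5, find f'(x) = (x + sqrt(x^2 + 1))/(3*x^2 + 3*x*sqrt(x^2 + 1) + 3)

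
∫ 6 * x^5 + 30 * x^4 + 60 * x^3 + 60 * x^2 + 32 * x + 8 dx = x^6 + 6*x^5 + 15*x^4 + 20*x^3 + 16*x^2 + 8*x + C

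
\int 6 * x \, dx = 3*x^2 + C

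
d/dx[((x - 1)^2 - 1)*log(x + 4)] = (2*x^2*log(x + 4) + x^2 + 6*x*log(x + 4) - 2*x - 8*log(x + 4))/(x + 4)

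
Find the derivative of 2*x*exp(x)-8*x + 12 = 2*x*exp(x) + 2*exp(x) - 8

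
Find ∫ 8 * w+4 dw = 4*w^2 + 4*w + C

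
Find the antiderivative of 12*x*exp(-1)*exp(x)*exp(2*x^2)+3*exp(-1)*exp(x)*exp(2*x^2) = 3*exp(2*x^2 + x - 1) + C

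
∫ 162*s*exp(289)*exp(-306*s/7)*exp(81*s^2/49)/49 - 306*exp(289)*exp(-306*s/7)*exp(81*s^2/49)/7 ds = exp((9*s - 119)^2/49) + C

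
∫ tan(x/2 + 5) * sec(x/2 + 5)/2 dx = sec(x/2 + 5) + C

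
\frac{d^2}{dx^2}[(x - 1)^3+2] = 6*x - 6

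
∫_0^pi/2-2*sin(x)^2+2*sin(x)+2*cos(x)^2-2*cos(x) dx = 0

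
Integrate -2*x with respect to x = -x^2 + C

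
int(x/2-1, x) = x^2/4 - x + C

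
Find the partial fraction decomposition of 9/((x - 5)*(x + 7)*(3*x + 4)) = -81/(323*(3*x + 4)) + 3/(68*(x + 7)) + 3/(76*(x - 5))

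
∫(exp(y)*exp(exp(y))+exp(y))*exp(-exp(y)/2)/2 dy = 2*sinh(exp(y)/2) + C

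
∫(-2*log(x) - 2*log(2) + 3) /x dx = (3 - log(2*x))*log(2*x) + C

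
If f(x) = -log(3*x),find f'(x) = -1/x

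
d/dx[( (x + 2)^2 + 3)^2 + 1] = 4*x^3 + 24*x^2 + 60*x + 56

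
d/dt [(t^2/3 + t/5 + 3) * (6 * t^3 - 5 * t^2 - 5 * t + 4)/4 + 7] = 5*t^4/2 - 7*t^3/15 + 23*t^2/2 - 22*t/3 - 71/20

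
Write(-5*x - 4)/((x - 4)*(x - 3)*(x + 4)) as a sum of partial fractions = 2/(7*(x + 4)) + 19/(7*(x - 3)) - 3/(x - 4)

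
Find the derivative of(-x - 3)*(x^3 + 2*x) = -4*x^3 - 9*x^2 - 4*x - 6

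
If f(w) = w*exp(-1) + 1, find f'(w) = exp(-1)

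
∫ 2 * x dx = x^2 + C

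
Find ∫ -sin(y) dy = cos(y) + C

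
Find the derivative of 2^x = 2^x*log(2)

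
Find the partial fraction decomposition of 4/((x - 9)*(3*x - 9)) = -2/(9*(x - 3)) + 2/(9*(x - 9))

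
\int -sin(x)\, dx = cos(x) + C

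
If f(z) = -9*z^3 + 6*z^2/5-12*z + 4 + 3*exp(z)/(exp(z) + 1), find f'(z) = (-135*z^2*exp(2*z) - 270*z^2*exp(z) - 135*z^2 + 12*z*exp(2*z) + 24*z*exp(z) + 12*z - 60*exp(2*z) - 105*exp(z) - 60)/(5*exp(2*z) + 10*exp(z) + 5)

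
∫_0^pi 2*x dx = pi^2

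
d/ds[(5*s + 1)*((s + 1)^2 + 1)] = 15*s^2 + 22*s + 12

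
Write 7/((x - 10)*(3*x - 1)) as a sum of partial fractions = -21/(29*(3*x - 1)) + 7/(29*(x - 10))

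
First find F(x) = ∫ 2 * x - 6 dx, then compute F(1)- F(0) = -5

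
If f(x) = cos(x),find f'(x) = -sin(x)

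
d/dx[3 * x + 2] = 3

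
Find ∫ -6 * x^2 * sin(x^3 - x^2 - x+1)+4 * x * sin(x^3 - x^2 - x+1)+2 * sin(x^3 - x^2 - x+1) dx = 2*cos(x^3 - x^2 - x + 1) + C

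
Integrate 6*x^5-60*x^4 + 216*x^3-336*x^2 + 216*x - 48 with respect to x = x^6 - 12*x^5 + 54*x^4 - 112*x^3 + 108*x^2 - 48*x + C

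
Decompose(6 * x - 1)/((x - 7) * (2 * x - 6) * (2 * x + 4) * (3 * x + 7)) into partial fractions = 405/(1792*(3*x + 7)) - 13/(180*(x + 2)) - 17/(1280*(x - 3)) + 41/(4032*(x - 7))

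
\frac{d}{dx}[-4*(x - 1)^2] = 8 - 8*x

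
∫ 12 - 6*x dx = -3*x^2 + 12*x + C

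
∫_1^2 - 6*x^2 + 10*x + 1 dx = 2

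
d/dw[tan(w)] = cos(w)^(-2)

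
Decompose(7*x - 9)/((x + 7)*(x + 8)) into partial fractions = 65/(x + 8) - 58/(x + 7)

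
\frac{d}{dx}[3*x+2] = 3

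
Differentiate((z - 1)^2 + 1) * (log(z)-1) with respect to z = (2*z^2*log(z) - z^2 - 2*z*log(z) + 2)/z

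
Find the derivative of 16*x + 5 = 16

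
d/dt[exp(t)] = exp(t)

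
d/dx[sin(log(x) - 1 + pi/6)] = cos(log(x) - 1 + pi/6)/x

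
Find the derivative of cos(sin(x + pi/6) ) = -sin(sin(x + pi/6))*cos(x + pi/6)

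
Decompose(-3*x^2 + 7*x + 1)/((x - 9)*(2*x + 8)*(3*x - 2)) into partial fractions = -39/(700*(3*x - 2)) - 75/(364*(x + 4)) - 179/(650*(x - 9))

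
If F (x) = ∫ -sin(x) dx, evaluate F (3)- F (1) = cos(3) - cos(1)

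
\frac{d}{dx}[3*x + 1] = 3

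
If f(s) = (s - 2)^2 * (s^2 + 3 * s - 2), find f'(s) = 4*s^3 - 3*s^2 - 20*s + 20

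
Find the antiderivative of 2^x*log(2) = 2^x + C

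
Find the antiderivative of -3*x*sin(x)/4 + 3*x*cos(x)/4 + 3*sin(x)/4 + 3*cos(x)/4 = 3*sqrt(2)*x*sin(x + pi/4)/4 + C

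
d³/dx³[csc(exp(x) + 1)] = (exp(2*x)*cos(exp(x) + 1)/sin(exp(x) + 1) - 6*exp(2*x)*cos(exp(x) + 1)/sin(exp(x) + 1)^3 - 3*exp(x) + 6*exp(x)/sin(exp(x) + 1)^2 - cos(exp(x) + 1)/sin(exp(x) + 1))*exp(x)/sin(exp(x) + 1)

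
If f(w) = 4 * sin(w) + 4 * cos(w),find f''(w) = -4*sin(w) - 4*cos(w)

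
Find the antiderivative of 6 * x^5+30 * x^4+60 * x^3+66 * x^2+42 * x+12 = x^6 + 6*x^5 + 15*x^4 + 22*x^3 + 21*x^2 + 12*x + C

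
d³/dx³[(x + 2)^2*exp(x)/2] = x^2*exp(x)/2 + 5*x*exp(x) + 11*exp(x)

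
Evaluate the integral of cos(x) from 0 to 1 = sin(1)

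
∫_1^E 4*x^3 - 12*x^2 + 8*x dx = -1 + (-exp(2) + 2*E)^2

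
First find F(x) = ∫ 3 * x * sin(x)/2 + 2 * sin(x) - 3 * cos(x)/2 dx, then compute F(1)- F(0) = 2 - 7*cos(1)/2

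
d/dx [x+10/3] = 1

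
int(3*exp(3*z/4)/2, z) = 2*exp(3*z/4) + C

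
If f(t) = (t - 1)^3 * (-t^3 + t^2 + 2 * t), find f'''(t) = -120*t^3 + 240*t^2 - 96*t - 12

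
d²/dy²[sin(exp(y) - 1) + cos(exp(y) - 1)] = sqrt(2)*(-exp(y)*cos(-exp(y) + pi/4 + 1) + sin(-exp(y) + pi/4 + 1))*exp(y)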